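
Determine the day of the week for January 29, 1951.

Monday

January 1, 1951 is a Monday.
Jan 1, 1951 → Jan 29, 1951: 28 days.
Total: 28 days.
28 mod 7 = 0, so Monday + 0 = Monday.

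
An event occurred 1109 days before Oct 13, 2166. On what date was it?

September 30, 2163

−365 (one year) → Oct 13, 2165 (744 left).
−365 (one year) → Oct 13, 2164 (379 left).
−13 → Sep 30, 2164 (end of Sep, 30 days; 366 left).
−30 → Aug 31, 2164 (end of Aug, 31 days; 336 left).
−31 → Jul 31, 2164 (end of Jul, 31 days; 305 left).
−31 → Jun 30, 2164 (end of Jun, 30 days; 274 left).
−30 → May 31, 2164 (end of May, 31 days; 244 left).
−31 → Apr 30, 2164 (end of Apr, 30 days; 213 left).
−30 → Mar 31, 2164 (end of Mar, 31 days; 183 left).
−31 → Feb 29, 2164 (end of Feb, 29 days; 152 left).
−29 → Jan 31, 2164 (end of Jan, 31 days; 123 left).
−31 → Dec 31, 2163 (end of Dec, 31 days; 92 left).
−31 → Nov 30, 2163 (end of Nov, 30 days; 61 left).
−30 → Oct 31, 2163 (end of Oct, 31 days; 31 left).
−31 → Sep 30, 2163 (end of Sep, 30 days; 0 left).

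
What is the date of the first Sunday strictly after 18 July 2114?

Jul 18, 2114 is a Wednesday.
From Wednesday to the next Sunday is 4 days.
Jul 18, 2114 + 4 = Jul 22, 2114.

July 22, 2114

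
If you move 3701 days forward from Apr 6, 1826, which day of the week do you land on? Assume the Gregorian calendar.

First find the weekday of Apr 6, 1826. Doomsday rule: the anchor day for the 1800s is Friday. For year 26: 26÷12 = 2 r 2, and 2÷4 = 0, so 2+2+0 = 4.
Friday + 4 ≡ Tuesday — that's 1826's doomsday.
In April the doomsday date is Apr 4.
Apr 6 is 2 days after Apr 4; 2 mod 7 = 2, so Tuesday + 2 = Thursday.
3701 mod 7 = 5, so 3701 days after a Thursday is Thursday + 5 = Tuesday.

Tuesday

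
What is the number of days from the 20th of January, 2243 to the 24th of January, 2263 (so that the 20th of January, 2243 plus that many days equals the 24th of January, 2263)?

Jan 20, 2243 → Jan 20, 2244: 365 days.
Jan 20, 2244 → Jan 20, 2245: 366 days (Feb 29, 2244 is in that span).
Jan 20, 2245 → Jan 20, 2246: 365 days.
Jan 20, 2246 → Jan 20, 2247: 365 days.
Jan 20, 2247 → Jan 20, 2248: 365 days.
Jan 20, 2248 → Jan 20, 2249: 366 days (Feb 29, 2248 is in that span).
Jan 20, 2249 → Jan 20, 2250: 365 days.
Jan 20, 2250 → Jan 20, 2251: 365 days.
Jan 20, 2251 → Jan 20, 2252: 365 days.
Jan 20, 2252 → Jan 20, 2253: 366 days (Feb 29, 2252 is in that span).
Jan 20, 2253 → Jan 20, 2254: 365 days.
Jan 20, 2254 → Jan 20, 2255: 365 days.
Jan 20, 2255 → Jan 20, 2256: 365 days.
Jan 20, 2256 → Jan 20, 2257: 366 days (Feb 29, 2256 is in that span).
Jan 20, 2257 → Jan 20, 2258: 365 days.
Jan 20, 2258 → Jan 20, 2259: 365 days.
Jan 20, 2259 → Jan 20, 2260: 365 days.
Jan 20, 2260 → Jan 20, 2261: 366 days (Feb 29, 2260 is in that span).
Jan 20, 2261 → Jan 20, 2262: 365 days.
Jan 20, 2262 → Feb 20, 2262: 31 days (January has 31).
Feb 20, 2262 → Mar 20, 2262: 28 days (February has 28).
Mar 20, 2262 → Apr 20, 2262: 31 days (March has 31).
Apr 20, 2262 → May 20, 2262: 30 days (April has 30).
May 20, 2262 → Jun 20, 2262: 31 days (May has 31).
Jun 20, 2262 → Jul 20, 2262: 30 days (June has 30).
Jul 20, 2262 → Aug 20, 2262: 31 days (July has 31).
Aug 20, 2262 → Sep 20, 2262: 31 days (August has 31).
Sep 20, 2262 → Oct 20, 2262: 30 days (September has 30).
Oct 20, 2262 → Nov 20, 2262: 31 days (October has 31).
Nov 20, 2262 → Dec 20, 2262: 30 days (November has 30).
Dec 20, 2262 → Jan 20, 2263: 31 days (December has 31).
Jan 20, 2263 → Jan 24, 2263: 4 days.
Total: 7309 days.

7309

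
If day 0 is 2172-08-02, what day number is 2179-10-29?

Aug 2, 2172 → Aug 2, 2173: 365 days.
Aug 2, 2173 → Aug 2, 2174: 365 days.
Aug 2, 2174 → Aug 2, 2175: 365 days.
Aug 2, 2175 → Aug 2, 2176: 366 days (Feb 29, 2176 is in that span).
Aug 2, 2176 → Aug 2, 2177: 365 days.
Aug 2, 2177 → Aug 2, 2178: 365 days.
Aug 2, 2178 → Aug 2, 2179: 365 days.
Aug 2, 2179 → Sep 2, 2179: 31 days (August has 31).
Sep 2, 2179 → Oct 2, 2179: 30 days (September has 30).
Oct 2, 2179 → Oct 29, 2179: 27 days.
Total: 2644 days.

2644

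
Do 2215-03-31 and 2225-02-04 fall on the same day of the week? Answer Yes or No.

Yes

From Mar 31, 2215 to Feb 4, 2225 is 3598 days.
3598 mod 7 = 0, so they are the same weekday.
(Mar 31, 2215 is a Friday; Feb 4, 2225 is a Friday.)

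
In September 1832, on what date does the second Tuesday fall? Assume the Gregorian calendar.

September 1, 1832 is a Saturday.
The first Tuesday is therefore September 4 (3 days later).
The second Tuesday is 4 + 1×7 = September 11.

September 11, 1832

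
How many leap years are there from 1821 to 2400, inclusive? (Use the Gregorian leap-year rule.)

141

Multiples of 4 in [1821,2400]: 145.
Of those, multiples of 100: 6 (not leap unless ÷400).
Multiples of 400: 2.
Leap years = 145 − 6 + 2 = 141.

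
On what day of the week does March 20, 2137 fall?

January 1, 2137 is a Tuesday.
Jan 1, 2137 → Feb 1, 2137: 31 days (January has 31).
Feb 1, 2137 → Mar 1, 2137: 28 days (February has 28).
Mar 1, 2137 → Mar 20, 2137: 19 days.
Total: 78 days.
78 mod 7 = 1, so Tuesday + 1 = Wednesday.

Wednesday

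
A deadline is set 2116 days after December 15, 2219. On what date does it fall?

September 30, 2225

+366 (one year; includes Feb 29, 2220) → Dec 15, 2220 (1750 left).
+365 (one year) → Dec 15, 2221 (1385 left).
+365 (one year) → Dec 15, 2222 (1020 left).
+365 (one year) → Dec 15, 2223 (655 left).
+366 (one year; includes Feb 29, 2224) → Dec 15, 2224 (289 left).
Dec has 31 days: +17 → Jan 1, 2225 (272 left).
Jan has 31 days: +31 → Feb 1, 2225 (241 left).
Feb has 28 days: +28 → Mar 1, 2225 (213 left).
Mar has 31 days: +31 → Apr 1, 2225 (182 left).
Apr has 30 days: +30 → May 1, 2225 (152 left).
May has 31 days: +31 → Jun 1, 2225 (121 left).
Jun has 30 days: +30 → Jul 1, 2225 (91 left).
Jul has 31 days: +31 → Aug 1, 2225 (60 left).
Aug has 31 days: +31 → Sep 1, 2225 (29 left).
+29 → Sep 30, 2225.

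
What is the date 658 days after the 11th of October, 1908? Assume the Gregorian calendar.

July 31, 1910

+365 (one year) → Oct 11, 1909 (293 left).
Oct has 31 days: +21 → Nov 1, 1909 (272 left).
Nov has 30 days: +30 → Dec 1, 1909 (242 left).
Dec has 31 days: +31 → Jan 1, 1910 (211 left).
Jan has 31 days: +31 → Feb 1, 1910 (180 left).
Feb has 28 days: +28 → Mar 1, 1910 (152 left).
Mar has 31 days: +31 → Apr 1, 1910 (121 left).
Apr has 30 days: +30 → May 1, 1910 (91 left).
May has 31 days: +31 → Jun 1, 1910 (60 left).
Jun has 30 days: +30 → Jul 1, 1910 (30 left).
+30 → Jul 31, 1910.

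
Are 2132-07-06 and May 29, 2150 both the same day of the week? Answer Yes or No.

No

From Jul 6, 2132 to May 29, 2150 is 6536 days.
6536 mod 7 = 5, so they are different weekdays.
(Jul 6, 2132 is a Sunday; May 29, 2150 is a Friday.)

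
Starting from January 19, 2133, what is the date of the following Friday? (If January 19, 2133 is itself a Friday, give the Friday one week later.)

January 23, 2133

Jan 19, 2133 is a Monday.
From Monday to the next Friday is 4 days.
Jan 19, 2133 + 4 = Jan 23, 2133.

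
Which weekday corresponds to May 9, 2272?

Doomsday rule: the anchor day for the 2200s is Friday. For year 72: 72÷12 = 6 r 0, and 0÷4 = 0, so 6+0+0 = 6.
Friday + 6 ≡ Thursday — that's 2272's doomsday.
In May the doomsday date is May 9.
May 9 is the doomsday itself: Thursday.

Thursday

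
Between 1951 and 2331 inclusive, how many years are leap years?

92

Multiples of 4 in [1951,2331]: 95.
Of those, multiples of 100: 4 (not leap unless ÷400).
Multiples of 400: 1.
Leap years = 95 − 4 + 1 = 92.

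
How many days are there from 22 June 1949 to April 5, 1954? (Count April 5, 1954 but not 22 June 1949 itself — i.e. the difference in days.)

Jun 22, 1949 → Jun 22, 1950: 365 days.
Jun 22, 1950 → Jun 22, 1951: 365 days.
Jun 22, 1951 → Jun 22, 1952: 366 days (Feb 29, 1952 is in that span).
Jun 22, 1952 → Jun 22, 1953: 365 days.
Jun 22, 1953 → Jul 22, 1953: 30 days (June has 30).
Jul 22, 1953 → Aug 22, 1953: 31 days (July has 31).
Aug 22, 1953 → Sep 22, 1953: 31 days (August has 31).
Sep 22, 1953 → Oct 22, 1953: 30 days (September has 30).
Oct 22, 1953 → Nov 22, 1953: 31 days (October has 31).
Nov 22, 1953 → Dec 22, 1953: 30 days (November has 30).
Dec 22, 1953 → Jan 22, 1954: 31 days (December has 31).
Jan 22, 1954 → Feb 22, 1954: 31 days (January has 31).
Feb 22, 1954 → Mar 22, 1954: 28 days (February has 28).
Mar 22, 1954 → Apr 5, 1954: 14 days.
Total: 1748 days.

1748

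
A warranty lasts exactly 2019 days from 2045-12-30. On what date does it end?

July 11, 2051

+365 (one year) → Dec 30, 2046 (1654 left).
+365 (one year) → Dec 30, 2047 (1289 left).
+366 (one year; includes Feb 29, 2048) → Dec 30, 2048 (923 left).
+365 (one year) → Dec 30, 2049 (558 left).
+365 (one year) → Dec 30, 2050 (193 left).
Dec has 31 days: +2 → Jan 1, 2051 (191 left).
Jan has 31 days: +31 → Feb 1, 2051 (160 left).
Feb has 28 days: +28 → Mar 1, 2051 (132 left).
Mar has 31 days: +31 → Apr 1, 2051 (101 left).
Apr has 30 days: +30 → May 1, 2051 (71 left).
May has 31 days: +31 → Jun 1, 2051 (40 left).
Jun has 30 days: +30 → Jul 1, 2051 (10 left).
+10 → Jul 11, 2051.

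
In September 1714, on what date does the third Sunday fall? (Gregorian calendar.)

September 1, 1714 is a Saturday.
The first Sunday is therefore September 2 (1 days later).
The third Sunday is 2 + 2×7 = September 16.

September 16, 1714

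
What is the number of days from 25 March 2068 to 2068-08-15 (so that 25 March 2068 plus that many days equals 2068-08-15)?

143

Mar 25, 2068 → Apr 25, 2068: 31 days (March has 31).
Apr 25, 2068 → May 25, 2068: 30 days (April has 30).
May 25, 2068 → Jun 25, 2068: 31 days (May has 31).
Jun 25, 2068 → Jul 25, 2068: 30 days (June has 30).
Jul 25, 2068 → Aug 15, 2068: 21 days.
Total: 143 days.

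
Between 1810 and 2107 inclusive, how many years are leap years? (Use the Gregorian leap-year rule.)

72

Multiples of 4 in [1810,2107]: 74.
Of those, multiples of 100: 3 (not leap unless ÷400).
Multiples of 400: 1.
Leap years = 74 − 3 + 1 = 72.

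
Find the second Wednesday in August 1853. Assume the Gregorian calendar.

August 1, 1853 is a Monday.
The first Wednesday is therefore August 3 (2 days later).
The second Wednesday is 3 + 1×7 = August 10.

August 10, 1853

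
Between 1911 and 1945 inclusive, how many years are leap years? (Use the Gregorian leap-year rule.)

Multiples of 4 in [1911,1945]: 9.
Of those, multiples of 100: 0 (not leap unless ÷400).
Multiples of 400: 0.
Leap years = 9 − 0 + 0 = 9.

9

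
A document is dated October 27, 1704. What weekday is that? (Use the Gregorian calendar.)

Monday

Doomsday rule: the anchor day for the 1700s is Sunday. For year 04: 4÷12 = 0 r 4, and 4÷4 = 1, so 0+4+1 = 5.
Sunday + 5 ≡ Friday — that's 1704's doomsday.
In October the doomsday date is Oct 10.
Oct 27 is 17 days after Oct 10; 17 mod 7 = 3, so Friday + 3 = Monday.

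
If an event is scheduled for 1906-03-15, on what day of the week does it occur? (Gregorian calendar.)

Doomsday rule: the anchor day for the 1900s is Wednesday. For year 06: 6÷12 = 0 r 6, and 6÷4 = 1, so 0+6+1 = 7.
Wednesday + 7 ≡ Wednesday — that's 1906's doomsday.
In March the doomsday date is Mar 14.
Mar 15 is 1 day after Mar 14; 1 mod 7 = 1, so Wednesday + 1 = Thursday.

Thursday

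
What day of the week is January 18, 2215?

Wednesday

Doomsday rule: the anchor day for the 2200s is Friday. For year 15: 15÷12 = 1 r 3, and 3÷4 = 0, so 1+3+0 = 4.
Friday + 4 ≡ Tuesday — that's 2215's doomsday.
In January the doomsday date is Jan 3 (2215 is not a leap year).
Jan 18 is 15 days after Jan 3; 15 mod 7 = 1, so Tuesday + 1 = Wednesday.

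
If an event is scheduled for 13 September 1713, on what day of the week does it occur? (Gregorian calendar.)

Wednesday

Doomsday rule: the anchor day for the 1700s is Sunday. For year 13: 13÷12 = 1 r 1, and 1÷4 = 0, so 1+1+0 = 2.
Sunday + 2 ≡ Tuesday — that's 1713's doomsday.
In September the doomsday date is Sep 5.
Sep 13 is 8 days after Sep 5; 8 mod 7 = 1, so Tuesday + 1 = Wednesday.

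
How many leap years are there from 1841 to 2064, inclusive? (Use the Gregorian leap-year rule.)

55

Multiples of 4 in [1841,2064]: 56.
Of those, multiples of 100: 2 (not leap unless ÷400).
Multiples of 400: 1.
Leap years = 56 − 2 + 1 = 55.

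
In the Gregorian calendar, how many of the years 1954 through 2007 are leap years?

Multiples of 4 in [1954,2007]: 13.
Of those, multiples of 100: 1 (not leap unless ÷400).
Multiples of 400: 1.
Leap years = 13 − 1 + 1 = 13.

13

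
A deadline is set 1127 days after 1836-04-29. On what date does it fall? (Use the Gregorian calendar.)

May 31, 1839

+365 (one year) → Apr 29, 1837 (762 left).
+365 (one year) → Apr 29, 1838 (397 left).
Apr has 30 days: +2 → May 1, 1838 (395 left).
May has 31 days: +31 → Jun 1, 1838 (364 left).
Jun has 30 days: +30 → Jul 1, 1838 (334 left).
Jul has 31 days: +31 → Aug 1, 1838 (303 left).
Aug has 31 days: +31 → Sep 1, 1838 (272 left).
Sep has 30 days: +30 → Oct 1, 1838 (242 left).
Oct has 31 days: +31 → Nov 1, 1838 (211 left).
Nov has 30 days: +30 → Dec 1, 1838 (181 left).
Dec has 31 days: +31 → Jan 1, 1839 (150 left).
Jan has 31 days: +31 → Feb 1, 1839 (119 left).
Feb has 28 days: +28 → Mar 1, 1839 (91 left).
Mar has 31 days: +31 → Apr 1, 1839 (60 left).
Apr has 30 days: +30 → May 1, 1839 (30 left).
+30 → May 31, 1839.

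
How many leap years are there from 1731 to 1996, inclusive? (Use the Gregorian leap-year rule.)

65

Multiples of 4 in [1731,1996]: 67.
Of those, multiples of 100: 2 (not leap unless ÷400).
Multiples of 400: 0.
Leap years = 67 − 2 + 0 = 65.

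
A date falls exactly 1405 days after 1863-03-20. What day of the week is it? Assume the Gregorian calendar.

Wednesday

Mar 20, 1863 is a Friday.
1405 mod 7 = 5, so 1405 days after a Friday is Friday + 5 = Wednesday.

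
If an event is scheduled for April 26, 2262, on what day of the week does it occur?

Doomsday rule: the anchor day for the 2200s is Friday. For year 62: 62÷12 = 5 r 2, and 2÷4 = 0, so 5+2+0 = 7.
Friday + 7 ≡ Friday — that's 2262's doomsday.
In April the doomsday date is Apr 4.
Apr 26 is 22 days after Apr 4; 22 mod 7 = 1, so Friday + 1 = Saturday.

Saturday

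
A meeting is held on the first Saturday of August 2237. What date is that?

August 5, 2237

August 1, 2237 is a Tuesday.
The first Saturday is therefore August 5 (4 days later).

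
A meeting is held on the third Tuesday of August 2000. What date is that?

August 1, 2000 is a Tuesday.
The first Tuesday is therefore August 1 (same day).
The third Tuesday is 1 + 2×7 = August 15.

August 15, 2000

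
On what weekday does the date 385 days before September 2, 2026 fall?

Wednesday

Sep 2, 2026 is a Wednesday.
385 mod 7 = 0, so 385 days before a Wednesday is Wednesday − 0 = Wednesday.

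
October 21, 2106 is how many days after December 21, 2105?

Dec 21, 2105 → Jan 21, 2106: 31 days (December has 31).
Jan 21, 2106 → Feb 21, 2106: 31 days (January has 31).
Feb 21, 2106 → Mar 21, 2106: 28 days (February has 28).
Mar 21, 2106 → Apr 21, 2106: 31 days (March has 31).
Apr 21, 2106 → May 21, 2106: 30 days (April has 30).
May 21, 2106 → Jun 21, 2106: 31 days (May has 31).
Jun 21, 2106 → Jul 21, 2106: 30 days (June has 30).
Jul 21, 2106 → Aug 21, 2106: 31 days (July has 31).
Aug 21, 2106 → Sep 21, 2106: 31 days (August has 31).
Sep 21, 2106 → Oct 21, 2106: 30 days.
Total: 304 days.

304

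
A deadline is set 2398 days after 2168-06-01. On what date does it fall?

December 25, 2174

+365 (one year) → Jun 1, 2169 (2033 left).
+365 (one year) → Jun 1, 2170 (1668 left).
+365 (one year) → Jun 1, 2171 (1303 left).
+366 (one year; includes Feb 29, 2172) → Jun 1, 2172 (937 left).
+365 (one year) → Jun 1, 2173 (572 left).
+365 (one year) → Jun 1, 2174 (207 left).
Jun has 30 days: +30 → Jul 1, 2174 (177 left).
Jul has 31 days: +31 → Aug 1, 2174 (146 left).
Aug has 31 days: +31 → Sep 1, 2174 (115 left).
Sep has 30 days: +30 → Oct 1, 2174 (85 left).
Oct has 31 days: +31 → Nov 1, 2174 (54 left).
Nov has 30 days: +30 → Dec 1, 2174 (24 left).
+24 → Dec 25, 2174.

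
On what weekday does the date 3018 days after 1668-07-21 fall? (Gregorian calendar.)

Sunday

Jul 21, 1668 is a Saturday.
3018 mod 7 = 1, so 3018 days after a Saturday is Saturday + 1 = Sunday.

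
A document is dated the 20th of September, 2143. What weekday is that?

Doomsday rule: the anchor day for the 2100s is Sunday. For year 43: 43÷12 = 3 r 7, and 7÷4 = 1, so 3+7+1 = 11.
Sunday + 11 ≡ Thursday — that's 2143's doomsday.
In September the doomsday date is Sep 5.
Sep 20 is 15 days after Sep 5; 15 mod 7 = 1, so Thursday + 1 = Friday.

Friday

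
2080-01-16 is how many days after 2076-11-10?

1162

Nov 10, 2076 → Nov 10, 2077: 365 days.
Nov 10, 2077 → Nov 10, 2078: 365 days.
Nov 10, 2078 → Nov 10, 2079: 365 days.
Nov 10, 2079 → Dec 10, 2079: 30 days (November has 30).
Dec 10, 2079 → Jan 10, 2080: 31 days (December has 31).
Jan 10, 2080 → Jan 16, 2080: 6 days.
Total: 1162 days.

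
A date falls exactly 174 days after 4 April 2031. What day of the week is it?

First find the weekday of Apr 4, 2031. Doomsday rule: the anchor day for the 2000s is Tuesday. For year 31: 31÷12 = 2 r 7, and 7÷4 = 1, so 2+7+1 = 10.
Tuesday + 10 ≡ Friday — that's 2031's doomsday.
In April the doomsday date is Apr 4.
Apr 4 is the doomsday itself: Friday.
174 mod 7 = 6, so 174 days after a Friday is Friday + 6 = Thursday.

Thursday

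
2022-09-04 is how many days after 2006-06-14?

Jun 14, 2006 → Jun 14, 2007: 365 days.
Jun 14, 2007 → Jun 14, 2008: 366 days (Feb 29, 2008 is in that span).
Jun 14, 2008 → Jun 14, 2009: 365 days.
Jun 14, 2009 → Jun 14, 2010: 365 days.
Jun 14, 2010 → Jun 14, 2011: 365 days.
Jun 14, 2011 → Jun 14, 2012: 366 days (Feb 29, 2012 is in that span).
Jun 14, 2012 → Jun 14, 2013: 365 days.
Jun 14, 2013 → Jun 14, 2014: 365 days.
Jun 14, 2014 → Jun 14, 2015: 365 days.
Jun 14, 2015 → Jun 14, 2016: 366 days (Feb 29, 2016 is in that span).
Jun 14, 2016 → Jun 14, 2017: 365 days.
Jun 14, 2017 → Jun 14, 2018: 365 days.
Jun 14, 2018 → Jun 14, 2019: 365 days.
Jun 14, 2019 → Jun 14, 2020: 366 days (Feb 29, 2020 is in that span).
Jun 14, 2020 → Jun 14, 2021: 365 days.
Jun 14, 2021 → Jun 14, 2022: 365 days.
Jun 14, 2022 → Jul 14, 2022: 30 days (June has 30).
Jul 14, 2022 → Aug 14, 2022: 31 days (July has 31).
Aug 14, 2022 → Sep 4, 2022: 21 days.
Total: 5926 days.

5926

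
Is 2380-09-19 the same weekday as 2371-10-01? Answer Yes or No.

Yes

From Oct 1, 2371 to Sep 19, 2380 is 3276 days.
3276 mod 7 = 0, so they are the same weekday.
(Oct 1, 2371 is a Friday; Sep 19, 2380 is a Friday.)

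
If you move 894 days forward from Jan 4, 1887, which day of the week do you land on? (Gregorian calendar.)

Sunday

Jan 4, 1887 is a Tuesday.
894 mod 7 = 5, so 894 days after a Tuesday is Tuesday + 5 = Sunday.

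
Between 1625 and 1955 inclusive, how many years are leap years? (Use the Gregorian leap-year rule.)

79

Multiples of 4 in [1625,1955]: 82.
Of those, multiples of 100: 3 (not leap unless ÷400).
Multiples of 400: 0.
Leap years = 82 − 3 + 0 = 79.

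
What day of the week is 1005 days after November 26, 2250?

Saturday

First find the weekday of Nov 26, 2250. Doomsday rule: the anchor day for the 2200s is Friday. For year 50: 50÷12 = 4 r 2, and 2÷4 = 0, so 4+2+0 = 6.
Friday + 6 ≡ Thursday — that's 2250's doomsday.
In November the doomsday date is Nov 7.
Nov 26 is 19 days after Nov 7; 19 mod 7 = 5, so Thursday + 5 = Tuesday.
1005 mod 7 = 4, so 1005 days after a Tuesday is Tuesday + 4 = Saturday.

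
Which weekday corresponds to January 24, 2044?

Sunday

January 1, 2044 is a Friday.
Jan 1, 2044 → Jan 24, 2044: 23 days.
Total: 23 days.
23 mod 7 = 2, so Friday + 2 = Sunday.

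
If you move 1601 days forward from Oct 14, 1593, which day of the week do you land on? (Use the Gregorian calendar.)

First find the weekday of Oct 14, 1593. Doomsday rule: the anchor day for the 1500s is Wednesday. For year 93: 93÷12 = 7 r 9, and 9÷4 = 2, so 7+9+2 = 18.
Wednesday + 18 ≡ Sunday — that's 1593's doomsday.
In October the doomsday date is Oct 10.
Oct 14 is 4 days after Oct 10; 4 mod 7 = 4, so Sunday + 4 = Thursday.
1601 mod 7 = 5, so 1601 days after a Thursday is Thursday + 5 = Tuesday.

Tuesday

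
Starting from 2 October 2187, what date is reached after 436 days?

December 11, 2188

+366 (one year; includes Feb 29, 2188) → Oct 2, 2188 (70 left).
Oct has 31 days: +30 → Nov 1, 2188 (40 left).
Nov has 30 days: +30 → Dec 1, 2188 (10 left).
+10 → Dec 11, 2188.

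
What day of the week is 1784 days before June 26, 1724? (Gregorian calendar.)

Tuesday

First find the weekday of Jun 26, 1724. Doomsday rule: the anchor day for the 1700s is Sunday. For year 24: 24÷12 = 2 r 0, and 0÷4 = 0, so 2+0+0 = 2.
Sunday + 2 ≡ Tuesday — that's 1724's doomsday.
In June the doomsday date is Jun 6.
Jun 26 is 20 days after Jun 6; 20 mod 7 = 6, so Tuesday + 6 = Monday.
1784 mod 7 = 6, so 1784 days before a Monday is Monday − 6 = Tuesday.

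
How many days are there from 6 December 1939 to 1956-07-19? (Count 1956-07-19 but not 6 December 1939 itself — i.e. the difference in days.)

Dec 6, 1939 → Dec 6, 1940: 366 days (Feb 29, 1940 is in that span).
Dec 6, 1940 → Dec 6, 1941: 365 days.
Dec 6, 1941 → Dec 6, 1942: 365 days.
Dec 6, 1942 → Dec 6, 1943: 365 days.
Dec 6, 1943 → Dec 6, 1944: 366 days (Feb 29, 1944 is in that span).
Dec 6, 1944 → Dec 6, 1945: 365 days.
Dec 6, 1945 → Dec 6, 1946: 365 days.
Dec 6, 1946 → Dec 6, 1947: 365 days.
Dec 6, 1947 → Dec 6, 1948: 366 days (Feb 29, 1948 is in that span).
Dec 6, 1948 → Dec 6, 1949: 365 days.
Dec 6, 1949 → Dec 6, 1950: 365 days.
Dec 6, 1950 → Dec 6, 1951: 365 days.
Dec 6, 1951 → Dec 6, 1952: 366 days (Feb 29, 1952 is in that span).
Dec 6, 1952 → Dec 6, 1953: 365 days.
Dec 6, 1953 → Dec 6, 1954: 365 days.
Dec 6, 1954 → Dec 6, 1955: 365 days.
Dec 6, 1955 → Jan 6, 1956: 31 days (December has 31).
Jan 6, 1956 → Feb 6, 1956: 31 days (January has 31).
Feb 6, 1956 → Mar 6, 1956: 29 days (February has 29).
Mar 6, 1956 → Apr 6, 1956: 31 days (March has 31).
Apr 6, 1956 → May 6, 1956: 30 days (April has 30).
May 6, 1956 → Jun 6, 1956: 31 days (May has 31).
Jun 6, 1956 → Jul 6, 1956: 30 days (June has 30).
Jul 6, 1956 → Jul 19, 1956: 13 days.
Total: 6070 days.

6070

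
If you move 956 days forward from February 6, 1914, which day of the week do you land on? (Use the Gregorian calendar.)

Feb 6, 1914 is a Friday.
956 mod 7 = 4, so 956 days after a Friday is Friday + 4 = Tuesday.

Tuesday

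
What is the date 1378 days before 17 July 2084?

−366 (one year; includes Feb 29, 2084) → Jul 17, 2083 (1012 left).
−365 (one year) → Jul 17, 2082 (647 left).
−365 (one year) → Jul 17, 2081 (282 left).
−17 → Jun 30, 2081 (end of Jun, 30 days; 265 left).
−30 → May 31, 2081 (end of May, 31 days; 235 left).
−31 → Apr 30, 2081 (end of Apr, 30 days; 204 left).
−30 → Mar 31, 2081 (end of Mar, 31 days; 174 left).
−31 → Feb 28, 2081 (end of Feb, 28 days; 143 left).
−28 → Jan 31, 2081 (end of Jan, 31 days; 115 left).
−31 → Dec 31, 2080 (end of Dec, 31 days; 84 left).
−31 → Nov 30, 2080 (end of Nov, 30 days; 53 left).
−30 → Oct 31, 2080 (end of Oct, 31 days; 23 left).
−23 → Oct 8, 2080.

October 8, 2080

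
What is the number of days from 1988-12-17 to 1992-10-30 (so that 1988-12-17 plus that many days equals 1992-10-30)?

1413

Dec 17, 1988 → Dec 17, 1989: 365 days.
Dec 17, 1989 → Dec 17, 1990: 365 days.
Dec 17, 1990 → Dec 17, 1991: 365 days.
Dec 17, 1991 → Jan 17, 1992: 31 days (December has 31).
Jan 17, 1992 → Feb 17, 1992: 31 days (January has 31).
Feb 17, 1992 → Mar 17, 1992: 29 days (February has 29).
Mar 17, 1992 → Apr 17, 1992: 31 days (March has 31).
Apr 17, 1992 → May 17, 1992: 30 days (April has 30).
May 17, 1992 → Jun 17, 1992: 31 days (May has 31).
Jun 17, 1992 → Jul 17, 1992: 30 days (June has 30).
Jul 17, 1992 → Aug 17, 1992: 31 days (July has 31).
Aug 17, 1992 → Sep 17, 1992: 31 days (August has 31).
Sep 17, 1992 → Oct 17, 1992: 30 days (September has 30).
Oct 17, 1992 → Oct 30, 1992: 13 days.
Total: 1413 days.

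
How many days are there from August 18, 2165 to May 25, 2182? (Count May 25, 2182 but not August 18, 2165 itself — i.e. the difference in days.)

6124

Aug 18, 2165 → Aug 18, 2166: 365 days.
Aug 18, 2166 → Aug 18, 2167: 365 days.
Aug 18, 2167 → Aug 18, 2168: 366 days (Feb 29, 2168 is in that span).
Aug 18, 2168 → Aug 18, 2169: 365 days.
Aug 18, 2169 → Aug 18, 2170: 365 days.
Aug 18, 2170 → Aug 18, 2171: 365 days.
Aug 18, 2171 → Aug 18, 2172: 366 days (Feb 29, 2172 is in that span).
Aug 18, 2172 → Aug 18, 2173: 365 days.
Aug 18, 2173 → Aug 18, 2174: 365 days.
Aug 18, 2174 → Aug 18, 2175: 365 days.
Aug 18, 2175 → Aug 18, 2176: 366 days (Feb 29, 2176 is in that span).
Aug 18, 2176 → Aug 18, 2177: 365 days.
Aug 18, 2177 → Aug 18, 2178: 365 days.
Aug 18, 2178 → Aug 18, 2179: 365 days.
Aug 18, 2179 → Aug 18, 2180: 366 days (Feb 29, 2180 is in that span).
Aug 18, 2180 → Aug 18, 2181: 365 days.
Aug 18, 2181 → Sep 18, 2181: 31 days (August has 31).
Sep 18, 2181 → Oct 18, 2181: 30 days (September has 30).
Oct 18, 2181 → Nov 18, 2181: 31 days (October has 31).
Nov 18, 2181 → Dec 18, 2181: 30 days (November has 30).
Dec 18, 2181 → Jan 18, 2182: 31 days (December has 31).
Jan 18, 2182 → Feb 18, 2182: 31 days (January has 31).
Feb 18, 2182 → Mar 18, 2182: 28 days (February has 28).
Mar 18, 2182 → Apr 18, 2182: 31 days (March has 31).
Apr 18, 2182 → May 18, 2182: 30 days (April has 30).
May 18, 2182 → May 25, 2182: 7 days.
Total: 6124 days.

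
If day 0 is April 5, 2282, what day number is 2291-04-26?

Apr 5, 2282 → Apr 5, 2283: 365 days.
Apr 5, 2283 → Apr 5, 2284: 366 days (Feb 29, 2284 is in that span).
Apr 5, 2284 → Apr 5, 2285: 365 days.
Apr 5, 2285 → Apr 5, 2286: 365 days.
Apr 5, 2286 → Apr 5, 2287: 365 days.
Apr 5, 2287 → Apr 5, 2288: 366 days (Feb 29, 2288 is in that span).
Apr 5, 2288 → Apr 5, 2289: 365 days.
Apr 5, 2289 → Apr 5, 2290: 365 days.
Apr 5, 2290 → May 5, 2290: 30 days (April has 30).
May 5, 2290 → Jun 5, 2290: 31 days (May has 31).
Jun 5, 2290 → Jul 5, 2290: 30 days (June has 30).
Jul 5, 2290 → Aug 5, 2290: 31 days (July has 31).
Aug 5, 2290 → Sep 5, 2290: 31 days (August has 31).
Sep 5, 2290 → Oct 5, 2290: 30 days (September has 30).
Oct 5, 2290 → Nov 5, 2290: 31 days (October has 31).
Nov 5, 2290 → Dec 5, 2290: 30 days (November has 30).
Dec 5, 2290 → Jan 5, 2291: 31 days (December has 31).
Jan 5, 2291 → Feb 5, 2291: 31 days (January has 31).
Feb 5, 2291 → Mar 5, 2291: 28 days (February has 28).
Mar 5, 2291 → Apr 5, 2291: 31 days (March has 31).
Apr 5, 2291 → Apr 26, 2291: 21 days.
Total: 3308 days.

3308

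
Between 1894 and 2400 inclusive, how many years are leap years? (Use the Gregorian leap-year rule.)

Multiples of 4 in [1894,2400]: 127.
Of those, multiples of 100: 6 (not leap unless ÷400).
Multiples of 400: 2.
Leap years = 127 − 6 + 2 = 123.

123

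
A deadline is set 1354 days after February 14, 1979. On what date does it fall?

October 30, 1982

+365 (one year) → Feb 14, 1980 (989 left).
+366 (one year; includes Feb 29, 1980) → Feb 14, 1981 (623 left).
+365 (one year) → Feb 14, 1982 (258 left).
Feb has 28 days: +15 → Mar 1, 1982 (243 left).
Mar has 31 days: +31 → Apr 1, 1982 (212 left).
Apr has 30 days: +30 → May 1, 1982 (182 left).
May has 31 days: +31 → Jun 1, 1982 (151 left).
Jun has 30 days: +30 → Jul 1, 1982 (121 left).
Jul has 31 days: +31 → Aug 1, 1982 (90 left).
Aug has 31 days: +31 → Sep 1, 1982 (59 left).
Sep has 30 days: +30 → Oct 1, 1982 (29 left).
+29 → Oct 30, 1982.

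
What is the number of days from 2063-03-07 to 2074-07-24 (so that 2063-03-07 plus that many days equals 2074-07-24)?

Mar 7, 2063 → Mar 7, 2064: 366 days (Feb 29, 2064 is in that span).
Mar 7, 2064 → Mar 7, 2065: 365 days.
Mar 7, 2065 → Mar 7, 2066: 365 days.
Mar 7, 2066 → Mar 7, 2067: 365 days.
Mar 7, 2067 → Mar 7, 2068: 366 days (Feb 29, 2068 is in that span).
Mar 7, 2068 → Mar 7, 2069: 365 days.
Mar 7, 2069 → Mar 7, 2070: 365 days.
Mar 7, 2070 → Mar 7, 2071: 365 days.
Mar 7, 2071 → Mar 7, 2072: 366 days (Feb 29, 2072 is in that span).
Mar 7, 2072 → Mar 7, 2073: 365 days.
Mar 7, 2073 → Mar 7, 2074: 365 days.
Mar 7, 2074 → Apr 7, 2074: 31 days (March has 31).
Apr 7, 2074 → May 7, 2074: 30 days (April has 30).
May 7, 2074 → Jun 7, 2074: 31 days (May has 31).
Jun 7, 2074 → Jul 7, 2074: 30 days (June has 30).
Jul 7, 2074 → Jul 24, 2074: 17 days.
Total: 4157 days.

4157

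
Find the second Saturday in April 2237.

April 1, 2237 is a Saturday.
The first Saturday is therefore April 1 (same day).
The second Saturday is 1 + 1×7 = April 8.

April 8, 2237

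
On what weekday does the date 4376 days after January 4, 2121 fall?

First find the weekday of Jan 4, 2121. Doomsday rule: the anchor day for the 2100s is Sunday. For year 21: 21÷12 = 1 r 9, and 9÷4 = 2, so 1+9+2 = 12.
Sunday + 12 ≡ Friday — that's 2121's doomsday.
In January the doomsday date is Jan 3 (2121 is not a leap year).
Jan 4 is 1 day after Jan 3; 1 mod 7 = 1, so Friday + 1 = Saturday.
4376 mod 7 = 1, so 4376 days after a Saturday is Saturday + 1 = Sunday.

Sunday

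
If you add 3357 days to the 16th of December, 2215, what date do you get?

February 23, 2225

+366 (one year; includes Feb 29, 2216) → Dec 16, 2216 (2991 left).
+365 (one year) → Dec 16, 2217 (2626 left).
+365 (one year) → Dec 16, 2218 (2261 left).
+365 (one year) → Dec 16, 2219 (1896 left).
+366 (one year; includes Feb 29, 2220) → Dec 16, 2220 (1530 left).
+365 (one year) → Dec 16, 2221 (1165 left).
+365 (one year) → Dec 16, 2222 (800 left).
+365 (one year) → Dec 16, 2223 (435 left).
+366 (one year; includes Feb 29, 2224) → Dec 16, 2224 (69 left).
Dec has 31 days: +16 → Jan 1, 2225 (53 left).
Jan has 31 days: +31 → Feb 1, 2225 (22 left).
+22 → Feb 23, 2225.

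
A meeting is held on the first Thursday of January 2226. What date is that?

January 1, 2226 is a Sunday.
The first Thursday is therefore January 5 (4 days later).

January 5, 2226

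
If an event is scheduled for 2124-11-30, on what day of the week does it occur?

Doomsday rule: the anchor day for the 2100s is Sunday. For year 24: 24÷12 = 2 r 0, and 0÷4 = 0, so 2+0+0 = 2.
Sunday + 2 ≡ Tuesday — that's 2124's doomsday.
In November the doomsday date is Nov 7.
Nov 30 is 23 days after Nov 7; 23 mod 7 = 2, so Tuesday + 2 = Thursday.

Thursday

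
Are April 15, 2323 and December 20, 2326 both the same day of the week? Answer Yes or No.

From Apr 15, 2323 to Dec 20, 2326 is 1345 days.
1345 mod 7 = 1, so they are different weekdays.
(Apr 15, 2323 is a Sunday; Dec 20, 2326 is a Monday.)

No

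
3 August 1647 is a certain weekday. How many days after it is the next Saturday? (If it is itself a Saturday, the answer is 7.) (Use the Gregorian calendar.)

Aug 3, 1647 is a Saturday.
From Saturday to the next Saturday is 7 days.

7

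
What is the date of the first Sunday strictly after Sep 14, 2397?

September 21, 2397

Sep 14, 2397 is a Sunday.
From Sunday to the next Sunday is 7 days.
Sep 14, 2397 + 7 = Sep 21, 2397.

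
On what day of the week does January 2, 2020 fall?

Doomsday rule: the anchor day for the 2000s is Tuesday. For year 20: 20÷12 = 1 r 8, and 8÷4 = 2, so 1+8+2 = 11.
Tuesday + 11 ≡ Saturday — that's 2020's doomsday.
In January the doomsday date is Jan 4 (2020 is a leap year (divisible by 4)).
Jan 2 is 2 days before Jan 4; 2 mod 7 = 2, so Saturday − 2 = Thursday.

Thursday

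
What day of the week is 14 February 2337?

Doomsday rule: the anchor day for the 2300s is Wednesday. For year 37: 37÷12 = 3 r 1, and 1÷4 = 0, so 3+1+0 = 4.
Wednesday + 4 ≡ Sunday — that's 2337's doomsday.
In February the doomsday date is Feb 28 (2337 is not a leap year).
Feb 14 is 14 days before Feb 28; 14 mod 7 = 0, so Sunday − 0 = Sunday.

Sunday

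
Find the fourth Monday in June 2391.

June 1, 2391 is a Saturday.
The first Monday is therefore June 3 (2 days later).
The fourth Monday is 3 + 3×7 = June 24.

June 24, 2391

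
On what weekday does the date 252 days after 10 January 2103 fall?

Jan 10, 2103 is a Wednesday.
252 mod 7 = 0, so 252 days after a Wednesday is Wednesday + 0 = Wednesday.

Wednesday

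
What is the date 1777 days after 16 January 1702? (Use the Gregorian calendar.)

November 28, 1706

+365 (one year) → Jan 16, 1703 (1412 left).
+365 (one year) → Jan 16, 1704 (1047 left).
+366 (one year; includes Feb 29, 1704) → Jan 16, 1705 (681 left).
+365 (one year) → Jan 16, 1706 (316 left).
Jan has 31 days: +16 → Feb 1, 1706 (300 left).
Feb has 28 days: +28 → Mar 1, 1706 (272 left).
Mar has 31 days: +31 → Apr 1, 1706 (241 left).
Apr has 30 days: +30 → May 1, 1706 (211 left).
May has 31 days: +31 → Jun 1, 1706 (180 left).
Jun has 30 days: +30 → Jul 1, 1706 (150 left).
Jul has 31 days: +31 → Aug 1, 1706 (119 left).
Aug has 31 days: +31 → Sep 1, 1706 (88 left).
Sep has 30 days: +30 → Oct 1, 1706 (58 left).
Oct has 31 days: +31 → Nov 1, 1706 (27 left).
+27 → Nov 28, 1706.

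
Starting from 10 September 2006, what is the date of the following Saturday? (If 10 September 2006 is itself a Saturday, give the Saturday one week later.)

September 16, 2006

Sep 10, 2006 is a Sunday.
From Sunday to the next Saturday is 6 days.
Sep 10, 2006 + 6 = Sep 16, 2006.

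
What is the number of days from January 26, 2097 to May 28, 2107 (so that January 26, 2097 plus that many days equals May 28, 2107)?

3773

Jan 26, 2097 → Jan 26, 2098: 365 days.
Jan 26, 2098 → Jan 26, 2099: 365 days.
Jan 26, 2099 → Jan 26, 2100: 365 days.
Jan 26, 2100 → Jan 26, 2101: 365 days.
Jan 26, 2101 → Jan 26, 2102: 365 days.
Jan 26, 2102 → Jan 26, 2103: 365 days.
Jan 26, 2103 → Jan 26, 2104: 365 days.
Jan 26, 2104 → Jan 26, 2105: 366 days (Feb 29, 2104 is in that span).
Jan 26, 2105 → Jan 26, 2106: 365 days.
Jan 26, 2106 → Jan 26, 2107: 365 days.
Jan 26, 2107 → Feb 26, 2107: 31 days (January has 31).
Feb 26, 2107 → Mar 26, 2107: 28 days (February has 28).
Mar 26, 2107 → Apr 26, 2107: 31 days (March has 31).
Apr 26, 2107 → May 26, 2107: 30 days (April has 30).
May 26, 2107 → May 28, 2107: 2 days.
Total: 3773 days.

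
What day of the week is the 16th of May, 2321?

Doomsday rule: the anchor day for the 2300s is Wednesday. For year 21: 21÷12 = 1 r 9, and 9÷4 = 2, so 1+9+2 = 12.
Wednesday + 12 ≡ Monday — that's 2321's doomsday.
In May the doomsday date is May 9.
May 16 is 7 days after May 9; 7 mod 7 = 0, so Monday + 0 = Monday.

Monday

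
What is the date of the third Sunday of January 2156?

January 1, 2156 is a Thursday.
The first Sunday is therefore January 4 (3 days later).
The third Sunday is 4 + 2×7 = January 18.

January 18, 2156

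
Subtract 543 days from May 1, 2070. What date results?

November 4, 2068

−365 (one year) → May 1, 2069 (178 left).
−1 → Apr 30, 2069 (end of Apr, 30 days; 177 left).
−30 → Mar 31, 2069 (end of Mar, 31 days; 147 left).
−31 → Feb 28, 2069 (end of Feb, 28 days; 116 left).
−28 → Jan 31, 2069 (end of Jan, 31 days; 88 left).
−31 → Dec 31, 2068 (end of Dec, 31 days; 57 left).
−31 → Nov 30, 2068 (end of Nov, 30 days; 26 left).
−26 → Nov 4, 2068.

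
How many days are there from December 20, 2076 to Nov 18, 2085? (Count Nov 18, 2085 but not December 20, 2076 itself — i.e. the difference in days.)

3255

Dec 20, 2076 → Dec 20, 2077: 365 days.
Dec 20, 2077 → Dec 20, 2078: 365 days.
Dec 20, 2078 → Dec 20, 2079: 365 days.
Dec 20, 2079 → Dec 20, 2080: 366 days (Feb 29, 2080 is in that span).
Dec 20, 2080 → Dec 20, 2081: 365 days.
Dec 20, 2081 → Dec 20, 2082: 365 days.
Dec 20, 2082 → Dec 20, 2083: 365 days.
Dec 20, 2083 → Dec 20, 2084: 366 days (Feb 29, 2084 is in that span).
Dec 20, 2084 → Jan 20, 2085: 31 days (December has 31).
Jan 20, 2085 → Feb 20, 2085: 31 days (January has 31).
Feb 20, 2085 → Mar 20, 2085: 28 days (February has 28).
Mar 20, 2085 → Apr 20, 2085: 31 days (March has 31).
Apr 20, 2085 → May 20, 2085: 30 days (April has 30).
May 20, 2085 → Jun 20, 2085: 31 days (May has 31).
Jun 20, 2085 → Jul 20, 2085: 30 days (June has 30).
Jul 20, 2085 → Aug 20, 2085: 31 days (July has 31).
Aug 20, 2085 → Sep 20, 2085: 31 days (August has 31).
Sep 20, 2085 → Oct 20, 2085: 30 days (September has 30).
Oct 20, 2085 → Nov 18, 2085: 29 days.
Total: 3255 days.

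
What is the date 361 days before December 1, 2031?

−1 → Nov 30, 2031 (end of Nov, 30 days; 360 left).
−30 → Oct 31, 2031 (end of Oct, 31 days; 330 left).
−31 → Sep 30, 2031 (end of Sep, 30 days; 299 left).
−30 → Aug 31, 2031 (end of Aug, 31 days; 269 left).
−31 → Jul 31, 2031 (end of Jul, 31 days; 238 left).
−31 → Jun 30, 2031 (end of Jun, 30 days; 207 left).
−30 → May 31, 2031 (end of May, 31 days; 177 left).
−31 → Apr 30, 2031 (end of Apr, 30 days; 146 left).
−30 → Mar 31, 2031 (end of Mar, 31 days; 116 left).
−31 → Feb 28, 2031 (end of Feb, 28 days; 85 left).
−28 → Jan 31, 2031 (end of Jan, 31 days; 57 left).
−31 → Dec 31, 2030 (end of Dec, 31 days; 26 left).
−26 → Dec 5, 2030.

December 5, 2030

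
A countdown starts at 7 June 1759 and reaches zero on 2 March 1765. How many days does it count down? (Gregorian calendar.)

2095

Jun 7, 1759 → Jun 7, 1760: 366 days (Feb 29, 1760 is in that span).
Jun 7, 1760 → Jun 7, 1761: 365 days.
Jun 7, 1761 → Jun 7, 1762: 365 days.
Jun 7, 1762 → Jun 7, 1763: 365 days.
Jun 7, 1763 → Jun 7, 1764: 366 days (Feb 29, 1764 is in that span).
Jun 7, 1764 → Jul 7, 1764: 30 days (June has 30).
Jul 7, 1764 → Aug 7, 1764: 31 days (July has 31).
Aug 7, 1764 → Sep 7, 1764: 31 days (August has 31).
Sep 7, 1764 → Oct 7, 1764: 30 days (September has 30).
Oct 7, 1764 → Nov 7, 1764: 31 days (October has 31).
Nov 7, 1764 → Dec 7, 1764: 30 days (November has 30).
Dec 7, 1764 → Jan 7, 1765: 31 days (December has 31).
Jan 7, 1765 → Feb 7, 1765: 31 days (January has 31).
Feb 7, 1765 → Mar 2, 1765: 23 days.
Total: 2095 days.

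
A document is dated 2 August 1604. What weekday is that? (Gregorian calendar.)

Monday

Doomsday rule: the anchor day for the 1600s is Tuesday. For year 04: 4÷12 = 0 r 4, and 4÷4 = 1, so 0+4+1 = 5.
Tuesday + 5 ≡ Sunday — that's 1604's doomsday.
In August the doomsday date is Aug 8.
Aug 2 is 6 days before Aug 8; 6 mod 7 = 6, so Sunday − 6 = Monday.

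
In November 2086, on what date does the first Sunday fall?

November 3, 2086

November 1, 2086 is a Friday.
The first Sunday is therefore November 3 (2 days later).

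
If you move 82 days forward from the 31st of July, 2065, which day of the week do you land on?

Jul 31, 2065 is a Friday.
82 mod 7 = 5, so 82 days after a Friday is Friday + 5 = Wednesday.

Wednesday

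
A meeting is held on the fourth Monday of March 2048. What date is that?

March 1, 2048 is a Sunday.
The first Monday is therefore March 2 (1 days later).
The fourth Monday is 2 + 3×7 = March 23.

March 23, 2048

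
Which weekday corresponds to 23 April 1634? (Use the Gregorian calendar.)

Sunday

Doomsday rule: the anchor day for the 1600s is Tuesday. For year 34: 34÷12 = 2 r 10, and 10÷4 = 2, so 2+10+2 = 14.
Tuesday + 14 ≡ Tuesday — that's 1634's doomsday.
In April the doomsday date is Apr 4.
Apr 23 is 19 days after Apr 4; 19 mod 7 = 5, so Tuesday + 5 = Sunday.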